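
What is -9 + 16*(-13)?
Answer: -217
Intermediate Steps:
-9 + 16*(-13) = -9 - 208 = -217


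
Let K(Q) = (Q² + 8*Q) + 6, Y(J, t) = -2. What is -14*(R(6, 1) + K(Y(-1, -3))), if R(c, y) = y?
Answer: 70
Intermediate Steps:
K(Q) = 6 + Q² + 8*Q
-14*(R(6, 1) + K(Y(-1, -3))) = -14*(1 + (6 + (-2)² + 8*(-2))) = -14*(1 + (6 + 4 - 16)) = -14*(1 - 6) = -14*(-5) = 70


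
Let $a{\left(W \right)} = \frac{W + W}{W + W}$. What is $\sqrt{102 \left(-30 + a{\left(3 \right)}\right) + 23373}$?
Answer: $\sqrt{20415} \approx 142.88$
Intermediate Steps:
$a{\left(W \right)} = 1$ ($a{\left(W \right)} = \frac{2 W}{2 W} = 2 W \frac{1}{2 W} = 1$)
$\sqrt{102 \left(-30 + a{\left(3 \right)}\right) + 23373} = \sqrt{102 \left(-30 + 1\right) + 23373} = \sqrt{102 \left(-29\right) + 23373} = \sqrt{-2958 + 23373} = \sqrt{20415}$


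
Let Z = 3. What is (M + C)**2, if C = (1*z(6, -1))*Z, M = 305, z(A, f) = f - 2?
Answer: 87616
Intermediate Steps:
z(A, f) = -2 + f
C = -9 (C = (1*(-2 - 1))*3 = (1*(-3))*3 = -3*3 = -9)
(M + C)**2 = (305 - 9)**2 = 296**2 = 87616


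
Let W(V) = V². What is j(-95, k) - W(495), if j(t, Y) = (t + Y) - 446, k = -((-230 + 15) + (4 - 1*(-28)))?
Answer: -245383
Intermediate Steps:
k = 183 (k = -(-215 + (4 + 28)) = -(-215 + 32) = -1*(-183) = 183)
j(t, Y) = -446 + Y + t (j(t, Y) = (Y + t) - 446 = -446 + Y + t)
j(-95, k) - W(495) = (-446 + 183 - 95) - 1*495² = -358 - 1*245025 = -358 - 245025 = -245383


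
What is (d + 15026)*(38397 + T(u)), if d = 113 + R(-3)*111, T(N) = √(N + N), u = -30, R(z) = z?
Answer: 568505982 + 29612*I*√15 ≈ 5.6851e+8 + 1.1469e+5*I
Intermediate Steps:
T(N) = √2*√N (T(N) = √(2*N) = √2*√N)
d = -220 (d = 113 - 3*111 = 113 - 333 = -220)
(d + 15026)*(38397 + T(u)) = (-220 + 15026)*(38397 + √2*√(-30)) = 14806*(38397 + √2*(I*√30)) = 14806*(38397 + 2*I*√15) = 568505982 + 29612*I*√15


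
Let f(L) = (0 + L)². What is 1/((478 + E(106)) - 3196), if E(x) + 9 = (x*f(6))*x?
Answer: 1/401769 ≈ 2.4890e-6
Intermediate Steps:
f(L) = L²
E(x) = -9 + 36*x² (E(x) = -9 + (x*6²)*x = -9 + (x*36)*x = -9 + (36*x)*x = -9 + 36*x²)
1/((478 + E(106)) - 3196) = 1/((478 + (-9 + 36*106²)) - 3196) = 1/((478 + (-9 + 36*11236)) - 3196) = 1/((478 + (-9 + 404496)) - 3196) = 1/((478 + 404487) - 3196) = 1/(404965 - 3196) = 1/401769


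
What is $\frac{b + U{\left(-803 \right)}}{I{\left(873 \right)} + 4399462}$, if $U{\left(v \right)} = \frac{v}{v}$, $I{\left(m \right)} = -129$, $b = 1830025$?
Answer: $\frac{1830026}{4399333} \approx 0.41598$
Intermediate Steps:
$U{\left(v \right)} = 1$
$\frac{b + U{\left(-803 \right)}}{I{\left(873 \right)} + 4399462} = \frac{1830025 + 1}{-129 + 4399462} = \frac{1830026}{4399333}$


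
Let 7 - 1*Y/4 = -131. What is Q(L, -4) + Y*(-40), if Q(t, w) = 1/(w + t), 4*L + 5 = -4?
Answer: -552004/25 ≈ -22080.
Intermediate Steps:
L = -9/4 (L = -5/4 + (1/4)*(-4) = -5/4 - 1 = -9/4 ≈ -2.2500)
Y = 552 (Y = 28 - 4*(-131) = 28 + 524 = 552)
Q(t, w) = 1/(t + w)
Q(L, -4) + Y*(-40) = 1/(-9/4 - 4) + 552*(-40) = 1/(-25/4) - 22080 = -4/25 - 22080 = -552004/25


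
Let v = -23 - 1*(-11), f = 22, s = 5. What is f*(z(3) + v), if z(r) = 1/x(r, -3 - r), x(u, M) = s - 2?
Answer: -770/3 ≈ -256.67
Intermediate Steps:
x(u, M) = 3 (x(u, M) = 5 - 2 = 3)
v = -12 (v = -23 + 11 = -12)
z(r) = ⅓ (z(r) = 1/3 = ⅓)
f*(z(3) + v) = 22*(⅓ - 12) = 22*(-35/3) = -770/3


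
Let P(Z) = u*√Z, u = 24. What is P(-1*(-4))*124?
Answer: 5952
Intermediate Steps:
P(Z) = 24*√Z
P(-1*(-4))*124 = (24*√(-1*(-4)))*124 = (24*√4)*124 = (24*2)*124 = 48*124 = 5952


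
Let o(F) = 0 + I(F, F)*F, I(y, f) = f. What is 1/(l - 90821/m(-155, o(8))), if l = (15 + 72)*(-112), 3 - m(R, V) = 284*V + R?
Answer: -18018/175476571 ≈ -0.00010268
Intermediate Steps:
o(F) = F**2 (o(F) = 0 + F*F = 0 + F**2 = F**2)
m(R, V) = 3 - R - 284*V (m(R, V) = 3 - (284*V + R) = 3 - (R + 284*V) = 3 + (-R - 284*V) = 3 - R - 284*V)
l = -9744 (l = 87*(-112) = -9744)
1/(l - 90821/m(-155, o(8))) = 1/(-9744 - 90821/(3 - 1*(-155) - 284*8**2)) = 1/(-9744 - 90821/(3 + 155 - 284*64)) = 1/(-9744 - 90821/(3 + 155 - 18176)) = 1/(-9744 - 90821/(-18018)) = 1/(-9744 - 90821*(-1/18018)) = 1/(-9744 + 90821/18018) = 1/(-175476571/18018) = -18018/175476571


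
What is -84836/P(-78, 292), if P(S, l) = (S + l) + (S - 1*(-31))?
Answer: -508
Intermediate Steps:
P(S, l) = 31 + l + 2*S (P(S, l) = (S + l) + (S + 31) = (S + l) + (31 + S) = 31 + l + 2*S)
-84836/P(-78, 292) = -84836/(31 + 292 + 2*(-78)) = -84836/(31 + 292 - 156) = -84836/167 = -84836*1/167 = -508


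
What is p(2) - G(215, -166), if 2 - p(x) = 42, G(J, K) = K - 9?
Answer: 135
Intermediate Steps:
G(J, K) = -9 + K
p(x) = -40 (p(x) = 2 - 1*42 = 2 - 42 = -40)
p(2) - G(215, -166) = -40 - (-9 - 166) = -40 - 1*(-175) = -40 + 175 = 135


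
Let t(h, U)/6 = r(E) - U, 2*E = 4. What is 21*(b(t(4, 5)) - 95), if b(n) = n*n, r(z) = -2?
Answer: 35049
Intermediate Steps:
E = 2 (E = (1/2)*4 = 2)
t(h, U) = -12 - 6*U (t(h, U) = 6*(-2 - U) = -12 - 6*U)
b(n) = n**2
21*(b(t(4, 5)) - 95) = 21*((-12 - 6*5)**2 - 95) = 21*((-12 - 30)**2 - 95) = 21*((-42)**2 - 95) = 21*(1764 - 95) = 21*1669 = 35049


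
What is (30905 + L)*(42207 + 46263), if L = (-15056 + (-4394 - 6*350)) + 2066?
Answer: 1010415870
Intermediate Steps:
L = -19484 (L = (-15056 + (-4394 - 1*2100)) + 2066 = (-15056 + (-4394 - 2100)) + 2066 = (-15056 - 6494) + 2066 = -21550 + 2066 = -19484)
(30905 + L)*(42207 + 46263) = (30905 - 19484)*(42207 + 46263) = 11421*88470 = 1010415870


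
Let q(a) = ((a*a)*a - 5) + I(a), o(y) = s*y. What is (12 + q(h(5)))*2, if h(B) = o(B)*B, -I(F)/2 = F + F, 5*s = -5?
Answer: -31036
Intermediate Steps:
s = -1 (s = (⅕)*(-5) = -1)
o(y) = -y
I(F) = -4*F (I(F) = -2*(F + F) = -4*F)
h(B) = -B² (h(B) = (-B)*B = -B²)
q(a) = -5 + a³ - 4*a (q(a) = ((a*a)*a - 5) - 4*a = (a²*a - 5) - 4*a = (a³ - 5) - 4*a = (-5 + a³) - 4*a = -5 + a³ - 4*a)
(12 + q(h(5)))*2 = (12 + (-5 + (-1*5²)³ - (-4)*5²))*2 = (12 + (-5 + (-1*25)³ - (-4)*25))*2 = (12 + (-5 + (-25)³ - 4*(-25)))*2 = (12 + (-5 - 15625 + 100))*2 = (12 - 15530)*2 = -15518*2 = -31036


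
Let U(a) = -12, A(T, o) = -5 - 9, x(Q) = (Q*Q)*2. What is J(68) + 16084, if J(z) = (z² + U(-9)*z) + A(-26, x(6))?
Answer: 19878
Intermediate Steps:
x(Q) = 2*Q² (x(Q) = Q²*2 = 2*Q²)
A(T, o) = -14
J(z) = -14 + z² - 12*z (J(z) = (z² - 12*z) - 14 = -14 + z² - 12*z)
J(68) + 16084 = (-14 + 68² - 12*68) + 16084 = (-14 + 4624 - 816) + 16084 = 3794 + 16084 = 19878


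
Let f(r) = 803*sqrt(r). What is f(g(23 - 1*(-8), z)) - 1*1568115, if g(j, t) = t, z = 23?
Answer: -1568115 + 803*sqrt(23) ≈ -1.5643e+6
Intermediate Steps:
f(g(23 - 1*(-8), z)) - 1*1568115 = 803*sqrt(23) - 1*1568115 = 803*sqrt(23) - 1568115 = -1568115 + 803*sqrt(23)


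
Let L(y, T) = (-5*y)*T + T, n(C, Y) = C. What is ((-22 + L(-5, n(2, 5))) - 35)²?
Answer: 25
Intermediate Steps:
L(y, T) = T - 5*T*y (L(y, T) = -5*T*y + T = T - 5*T*y)
((-22 + L(-5, n(2, 5))) - 35)² = ((-22 + 2*(1 - 5*(-5))) - 35)² = ((-22 + 2*(1 + 25)) - 35)² = ((-22 + 2*26) - 35)² = ((-22 + 52) - 35)² = (30 - 35)² = (-5)² = 25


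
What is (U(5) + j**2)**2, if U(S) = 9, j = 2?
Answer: 169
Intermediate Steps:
(U(5) + j**2)**2 = (9 + 2**2)**2 = (9 + 4)**2 = 13**2 = 169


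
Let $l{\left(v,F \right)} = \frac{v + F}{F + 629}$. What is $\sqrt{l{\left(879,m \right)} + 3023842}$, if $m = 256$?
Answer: $\frac{\sqrt{94733986197}}{177} \approx 1738.9$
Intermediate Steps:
$l{\left(v,F \right)} = \frac{F + v}{629 + F}$
$\sqrt{l{\left(879,m \right)} + 3023842} = \sqrt{\frac{256 + 879}{629 + 256} + 3023842} = \sqrt{\frac{1}{885} \cdot 1135 + 3023842} = \sqrt{\frac{227}{177} + 3023842} = \sqrt{\frac{535220261}{177}} = \frac{\sqrt{94733986197}}{177}$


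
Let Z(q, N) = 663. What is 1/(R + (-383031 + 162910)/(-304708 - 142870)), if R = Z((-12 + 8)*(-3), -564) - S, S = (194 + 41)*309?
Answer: -447578/32203912135 ≈ -1.3898e-5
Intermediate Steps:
S = 72615 (S = 235*309 = 72615)
R = -71952 (R = 663 - 1*72615 = 663 - 72615 = -71952)
1/(R + (-383031 + 162910)/(-304708 - 142870)) = 1/(-71952 + (-383031 + 162910)/(-304708 - 142870)) = 1/(-71952 - 220121/(-447578)) = 1/(-71952 - 220121*(-1/447578)) = 1/(-71952 + 220121/447578) = 1/(-32203912135/447578) = -447578/32203912135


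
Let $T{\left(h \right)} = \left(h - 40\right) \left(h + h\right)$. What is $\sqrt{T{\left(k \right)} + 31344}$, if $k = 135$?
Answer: $\sqrt{56994} \approx 238.73$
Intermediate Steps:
$T{\left(h \right)} = 2 h \left(-40 + h\right)$ ($T{\left(h \right)} = \left(-40 + h\right) 2 h = 2 h \left(-40 + h\right)$)
$\sqrt{T{\left(k \right)} + 31344} = \sqrt{2 \cdot 135 \left(-40 + 135\right) + 31344} = \sqrt{2 \cdot 135 \cdot 95 + 31344} = \sqrt{25650 + 31344} = \sqrt{56994}$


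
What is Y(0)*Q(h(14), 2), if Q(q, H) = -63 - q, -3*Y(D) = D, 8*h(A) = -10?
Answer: 0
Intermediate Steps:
h(A) = -5/4 (h(A) = (1/8)*(-10) = -5/4)
Y(D) = -D/3
Y(0)*Q(h(14), 2) = (-1/3*0)*(-63 - 1*(-5/4)) = 0*(-63 + 5/4) = 0*(-247/4) = 0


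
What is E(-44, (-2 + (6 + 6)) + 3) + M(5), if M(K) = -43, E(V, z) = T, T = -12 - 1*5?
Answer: -60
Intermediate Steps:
T = -17 (T = -12 - 5 = -17)
E(V, z) = -17
E(-44, (-2 + (6 + 6)) + 3) + M(5) = -17 - 43 = -60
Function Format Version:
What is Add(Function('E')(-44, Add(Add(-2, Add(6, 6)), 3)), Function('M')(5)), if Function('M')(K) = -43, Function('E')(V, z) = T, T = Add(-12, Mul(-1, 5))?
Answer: -60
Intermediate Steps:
T = -17 (T = Add(-12, -5) = -17)
Function('E')(V, z) = -17
Add(Function('E')(-44, Add(Add(-2, Add(6, 6)), 3)), Function('M')(5)) = Add(-17, -43) = -60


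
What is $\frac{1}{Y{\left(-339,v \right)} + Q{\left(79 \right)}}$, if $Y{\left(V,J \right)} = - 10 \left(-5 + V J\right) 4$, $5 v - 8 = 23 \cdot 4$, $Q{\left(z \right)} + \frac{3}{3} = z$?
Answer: $\frac{1}{271478} \approx 3.6835 \cdot 10^{-6}$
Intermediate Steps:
$Q{\left(z \right)} = -1 + z$
$v = 20$ ($v = \frac{8}{5} + \frac{23 \cdot 4}{5} = \frac{8}{5} + \frac{1}{5} \cdot 92 = \frac{8}{5} + \frac{92}{5} = 20$)
$Y{\left(V,J \right)} = 200 - 40 J V$ ($Y{\left(V,J \right)} = - 10 \left(-5 + J V\right) 4 = \left(50 - 10 J V\right) 4 = 200 - 40 J V$)
$\frac{1}{Y{\left(-339,v \right)} + Q{\left(79 \right)}} = \frac{1}{\left(200 - 800 \left(-339\right)\right) + \left(-1 + 79\right)} = \frac{1}{\left(200 + 271200\right) + 78} = \frac{1}{271400 + 78} = \frac{1}{271478}$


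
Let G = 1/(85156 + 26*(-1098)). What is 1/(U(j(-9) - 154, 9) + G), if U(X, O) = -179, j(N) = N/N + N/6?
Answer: -56608/10132831 ≈ -0.0055866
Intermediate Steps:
j(N) = 1 + N/6 (j(N) = 1 + N*(1/6) = 1 + N/6)
G = 1/56608 (G = 1/(85156 - 28548) = 1/56608 ≈ 1.7665e-5)
1/(U(j(-9) - 154, 9) + G) = 1/(-179 + 1/56608) = 1/(-10132831/56608) = -56608/10132831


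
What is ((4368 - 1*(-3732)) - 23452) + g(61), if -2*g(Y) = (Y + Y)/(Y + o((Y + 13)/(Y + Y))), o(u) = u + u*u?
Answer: -3540505645/230607 ≈ -15353.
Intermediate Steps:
o(u) = u + u²
g(Y) = -Y/(Y + (1 + (13 + Y)/(2*Y))*(13 + Y)/(2*Y)) (g(Y) = -(Y + Y)/(2*(Y + ((Y + 13)/(Y + Y))*(1 + (Y + 13)/(Y + Y)))) = -2*Y/(2*(Y + ((13 + Y)/((2*Y)))*(1 + (13 + Y)/((2*Y))))) = -2*Y/(2*(Y + ((13 + Y)*(1/(2*Y)))*(1 + (13 + Y)*(1/(2*Y))))) = -2*Y/(2*(Y + ((13 + Y)/(2*Y))*(1 + (13 + Y)/(2*Y)))) = -2*Y/(2*(Y + (1 + (13 + Y)/(2*Y))*(13 + Y)/(2*Y))) = -Y/(Y + (1 + (13 + Y)/(2*Y))*(13 + Y)/(2*Y)))
((4368 - 1*(-3732)) - 23452) + g(61) = ((4368 - 1*(-3732)) - 23452) - 4*61³/(4*61³ + (13 + 61)*(13 + 3*61)) = ((4368 + 3732) - 23452) - 4*226981/(4*226981 + 74*(13 + 183)) = (8100 - 23452) - 4*226981/(907924 + 74*196) = -15352 - 4*226981/(907924 + 14504) = -15352 - 4*226981/922428 = -15352 - 4*226981*1/922428 = -15352 - 226981/230607 = -3540505645/230607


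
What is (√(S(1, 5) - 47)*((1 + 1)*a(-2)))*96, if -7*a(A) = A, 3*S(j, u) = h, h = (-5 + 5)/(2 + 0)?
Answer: 384*I*√47/7 ≈ 376.08*I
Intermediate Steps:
h = 0 (h = 0/2 = 0*(½) = 0)
S(j, u) = 0 (S(j, u) = (⅓)*0 = 0)
a(A) = -A/7
(√(S(1, 5) - 47)*((1 + 1)*a(-2)))*96 = (√(0 - 47)*((1 + 1)*(-⅐*(-2))))*96 = (√(-47)*(2*(2/7)))*96 = ((I*√47)*(4/7))*96 = (4*I*√47/7)*96 = 384*I*√47/7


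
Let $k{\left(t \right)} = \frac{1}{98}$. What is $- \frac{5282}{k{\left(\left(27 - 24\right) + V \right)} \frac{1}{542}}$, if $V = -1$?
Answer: $-280558712$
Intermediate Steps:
$k{\left(t \right)} = \frac{1}{98}$
$- \frac{5282}{k{\left(\left(27 - 24\right) + V \right)} \frac{1}{542}} = - \frac{5282}{\frac{1}{98} \cdot \frac{1}{542}} = - 5282 \frac{1}{\frac{1}{53116}} = \left(-5282\right) 53116 = -280558712$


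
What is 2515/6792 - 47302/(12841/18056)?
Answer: -5800912427189/87216072 ≈ -66512.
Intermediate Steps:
2515/6792 - 47302/(12841/18056) = 2515*(1/6792) - 47302/(12841*(1/18056)) = 2515/6792 - 47302/12841/18056 = 2515/6792 - 47302*18056/12841 = 2515/6792 - 854084912/12841 = -5800912427189/87216072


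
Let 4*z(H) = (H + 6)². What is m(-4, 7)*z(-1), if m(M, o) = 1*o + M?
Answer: 75/4 ≈ 18.750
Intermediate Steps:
m(M, o) = M + o (m(M, o) = o + M = M + o)
z(H) = (6 + H)²/4 (z(H) = (H + 6)²/4 = (6 + H)²/4)
m(-4, 7)*z(-1) = (-4 + 7)*((6 - 1)²/4) = 3*((¼)*5²) = 3*((¼)*25) = 3*(25/4) = 75/4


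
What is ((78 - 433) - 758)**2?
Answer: 1238769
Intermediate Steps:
((78 - 433) - 758)**2 = (-355 - 758)**2 = (-1113)**2 = 1238769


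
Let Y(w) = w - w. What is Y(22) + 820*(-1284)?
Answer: -1052880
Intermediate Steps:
Y(w) = 0
Y(22) + 820*(-1284) = 0 + 820*(-1284) = 0 - 1052880 = -1052880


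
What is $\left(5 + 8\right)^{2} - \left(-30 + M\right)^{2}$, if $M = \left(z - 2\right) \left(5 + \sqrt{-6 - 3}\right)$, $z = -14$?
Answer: $-9627 - 10560 i \approx -9627.0 - 10560.0 i$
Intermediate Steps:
$M = -80 - 48 i$ ($M = \left(-14 - 2\right) \left(5 + \sqrt{-6 - 3}\right) = - 16 \left(5 + \sqrt{-9}\right) = - 16 \left(5 + 3 i\right) = -80 - 48 i \approx -80.0 - 48.0 i$)
$\left(5 + 8\right)^{2} - \left(-30 + M\right)^{2} = \left(5 + 8\right)^{2} - \left(-30 - \left(80 + 48 i\right)\right)^{2} = 13^{2} - \left(-110 - 48 i\right)^{2} = 169 - \left(-110 - 48 i\right)^{2}$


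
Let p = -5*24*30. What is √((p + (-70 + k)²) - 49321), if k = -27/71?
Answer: 4*I*√15112797/71 ≈ 219.02*I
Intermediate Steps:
k = -27/71 (k = -27*1/71 = -27/71 ≈ -0.38028)
p = -3600 (p = -120*30 = -3600)
√((p + (-70 + k)²) - 49321) = √((-3600 + (-70 - 27/71)²) - 49321) = √((-3600 + (-4997/71)²) - 49321) = √((-3600 + 24970009/5041) - 49321) = √(6822409/5041 - 49321) = √(-241804752/5041) = 4*I*√15112797/71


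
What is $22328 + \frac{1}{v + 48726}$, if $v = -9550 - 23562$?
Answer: $\frac{348629393}{15614} \approx 22328.0$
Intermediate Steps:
$v = -33112$ ($v = -9550 - 23562 = -33112$)
$22328 + \frac{1}{v + 48726} = 22328 + \frac{1}{-33112 + 48726} = 22328 + \frac{1}{15614} = \frac{348629393}{15614}$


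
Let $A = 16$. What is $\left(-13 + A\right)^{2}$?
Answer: $9$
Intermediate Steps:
$\left(-13 + A\right)^{2} = \left(-13 + 16\right)^{2} = 3^{2} = 9$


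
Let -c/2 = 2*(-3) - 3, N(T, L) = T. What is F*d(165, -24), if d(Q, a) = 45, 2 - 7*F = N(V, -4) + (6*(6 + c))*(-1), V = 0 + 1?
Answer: 6525/7 ≈ 932.14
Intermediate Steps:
V = 1
c = 18 (c = -2*(2*(-3) - 3) = -2*(-6 - 3) = -2*(-9) = 18)
F = 145/7 (F = 2/7 - (1 + (6*(6 + 18))*(-1))/7 = 2/7 - (1 + (6*24)*(-1))/7 = 2/7 - (1 + 144*(-1))/7 = 2/7 - (1 - 144)/7 = 2/7 - ⅐*(-143) = 2/7 + 143/7 = 145/7 ≈ 20.714)
F*d(165, -24) = (145/7)*45 = 6525/7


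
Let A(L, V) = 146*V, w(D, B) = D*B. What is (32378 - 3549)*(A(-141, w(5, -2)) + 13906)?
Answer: 358805734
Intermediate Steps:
w(D, B) = B*D
(32378 - 3549)*(A(-141, w(5, -2)) + 13906) = (32378 - 3549)*(146*(-2*5) + 13906) = 28829*(146*(-10) + 13906) = 28829*(-1460 + 13906) = 28829*12446 = 358805734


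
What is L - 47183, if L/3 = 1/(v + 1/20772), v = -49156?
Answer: -48177071842189/1021068431 ≈ -47183.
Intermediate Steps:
L = -62316/1021068431 (L = 3/(-49156 + 1/20772) = 3/(-1021068431/20772) = 3*(-20772/1021068431) = -62316/1021068431 ≈ -6.1030e-5)
L - 47183 = -62316/1021068431 - 47183 = -48177071842189/1021068431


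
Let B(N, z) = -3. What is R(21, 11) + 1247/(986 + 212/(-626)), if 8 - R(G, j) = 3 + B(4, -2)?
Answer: 2858407/308512 ≈ 9.2651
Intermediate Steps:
R(G, j) = 8 (R(G, j) = 8 - (3 - 3) = 8 - 1*0 = 8 + 0 = 8)
R(21, 11) + 1247/(986 + 212/(-626)) = 8 + 1247/(986 + 212/(-626)) = 8 + 1247/(986 + 212*(-1/626)) = 8 + 1247/(986 - 106/313) = 8 + 1247/(308512/313) = 8 + 1247*(313/308512) = 8 + 390311/308512 = 2858407/308512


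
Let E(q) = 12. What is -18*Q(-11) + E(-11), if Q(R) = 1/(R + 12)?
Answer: -6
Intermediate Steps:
Q(R) = 1/(12 + R)
-18*Q(-11) + E(-11) = -18/(12 - 11) + 12 = -18/1 + 12 = -18*1 + 12 = -18 + 12 = -6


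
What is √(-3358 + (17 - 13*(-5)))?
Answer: 6*I*√91 ≈ 57.236*I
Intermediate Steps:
√(-3358 + (17 - 13*(-5))) = √(-3358 + (17 + 65)) = √(-3358 + 82) = √(-3276) = 6*I*√91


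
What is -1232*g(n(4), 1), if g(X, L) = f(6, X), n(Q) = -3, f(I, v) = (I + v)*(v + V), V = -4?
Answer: 25872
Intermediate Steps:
f(I, v) = (-4 + v)*(I + v) (f(I, v) = (I + v)*(v - 4) = (I + v)*(-4 + v) = (-4 + v)*(I + v))
g(X, L) = -24 + X² + 2*X (g(X, L) = X² - 4*6 - 4*X + 6*X = X² - 24 - 4*X + 6*X = -24 + X² + 2*X)
-1232*g(n(4), 1) = -1232*(-24 + (-3)² + 2*(-3)) = -1232*(-24 + 9 - 6) = -1232*(-21) = 25872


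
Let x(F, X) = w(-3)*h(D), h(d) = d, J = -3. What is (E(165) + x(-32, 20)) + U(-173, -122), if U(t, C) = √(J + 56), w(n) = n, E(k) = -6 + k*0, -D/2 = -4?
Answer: -30 + √53 ≈ -22.720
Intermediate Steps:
D = 8 (D = -2*(-4) = 8)
E(k) = -6 (E(k) = -6 + 0 = -6)
x(F, X) = -24 (x(F, X) = -3*8 = -24)
U(t, C) = √53 (U(t, C) = √(-3 + 56) = √53)
(E(165) + x(-32, 20)) + U(-173, -122) = (-6 - 24) + √53 = -30 + √53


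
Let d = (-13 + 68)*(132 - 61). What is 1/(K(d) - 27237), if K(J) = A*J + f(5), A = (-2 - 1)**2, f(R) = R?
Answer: 1/7913 ≈ 0.00012637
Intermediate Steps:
d = 3905 (d = 55*71 = 3905)
A = 9 (A = (-3)**2 = 9)
K(J) = 5 + 9*J (K(J) = 9*J + 5 = 5 + 9*J)
1/(K(d) - 27237) = 1/((5 + 9*3905) - 27237) = 1/((5 + 35145) - 27237) = 1/(35150 - 27237) = 1/7913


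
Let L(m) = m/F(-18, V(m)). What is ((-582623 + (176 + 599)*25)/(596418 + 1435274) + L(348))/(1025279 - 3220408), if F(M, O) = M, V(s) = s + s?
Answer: 29881970/3344869521201 ≈ 8.9337e-6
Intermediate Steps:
V(s) = 2*s
L(m) = -m/18 (L(m) = m/(-18) = m*(-1/18) = -m/18)
((-582623 + (176 + 599)*25)/(596418 + 1435274) + L(348))/(1025279 - 3220408) = ((-582623 + (176 + 599)*25)/(596418 + 1435274) - 1/18*348)/(1025279 - 3220408) = ((-582623 + 775*25)/2031692 - 58/3)/(-2195129) = ((-582623 + 19375)*(1/2031692) - 58/3)*(-1/2195129) = (-563248*1/2031692 - 58/3)*(-1/2195129) = (-140812/507923 - 58/3)*(-1/2195129) = -29881970/1523769*(-1/2195129) = 29881970/3344869521201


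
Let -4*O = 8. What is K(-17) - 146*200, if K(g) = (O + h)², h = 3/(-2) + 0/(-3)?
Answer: -116751/4 ≈ -29188.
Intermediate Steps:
O = -2 (O = -¼*8 = -2)
h = -3/2 (h = 3*(-½) + 0*(-⅓) = -3/2 + 0 = -3/2 ≈ -1.5000)
K(g) = 49/4 (K(g) = (-2 - 3/2)² = (-7/2)² = 49/4)
K(-17) - 146*200 = 49/4 - 146*200 = 49/4 - 1*29200 = 49/4 - 29200 = -116751/4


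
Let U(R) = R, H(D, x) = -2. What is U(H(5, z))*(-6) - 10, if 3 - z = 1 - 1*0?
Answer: 2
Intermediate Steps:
z = 2 (z = 3 - (1 - 1*0) = 3 - (1 + 0) = 3 - 1*1 = 3 - 1 = 2)
U(H(5, z))*(-6) - 10 = -2*(-6) - 10 = 12 - 10 = 2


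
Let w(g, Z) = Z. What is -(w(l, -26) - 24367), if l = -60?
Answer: 24393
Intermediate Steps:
-(w(l, -26) - 24367) = -(-26 - 24367) = -1*(-24393) = 24393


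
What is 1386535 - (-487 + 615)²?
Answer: 1370151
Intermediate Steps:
1386535 - (-487 + 615)² = 1386535 - 1*128² = 1386535 - 1*16384 = 1386535 - 16384 = 1370151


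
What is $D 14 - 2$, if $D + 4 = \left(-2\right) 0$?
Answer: $-58$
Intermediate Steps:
$D = -4$ ($D = -4 - 0 = -4 + 0 = -4$)
$D 14 - 2 = \left(-4\right) 14 - 2 = -56 - 2 = -58$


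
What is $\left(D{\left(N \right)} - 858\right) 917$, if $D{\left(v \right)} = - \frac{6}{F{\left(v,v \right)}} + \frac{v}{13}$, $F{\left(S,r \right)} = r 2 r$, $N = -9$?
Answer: $- \frac{276396638}{351} \approx -7.8746 \cdot 10^{5}$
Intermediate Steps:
$F{\left(S,r \right)} = 2 r^{2}$ ($F{\left(S,r \right)} = 2 r r = 2 r^{2}$)
$D{\left(v \right)} = - \frac{3}{v^{2}} + \frac{v}{13}$ ($D{\left(v \right)} = - \frac{6}{2 v^{2}} + \frac{v}{13} = - 6 \frac{1}{2 v^{2}} + v \frac{1}{13} = - \frac{3}{v^{2}} + \frac{v}{13}$)
$\left(D{\left(N \right)} - 858\right) 917 = \left(\left(- \frac{3}{81} + \frac{1}{13} \left(-9\right)\right) - 858\right) 917 = \left(\left(\left(-3\right) \frac{1}{81} - \frac{9}{13}\right) - 858\right) 917 = \left(\left(- \frac{1}{27} - \frac{9}{13}\right) - 858\right) 917 = \left(- \frac{256}{351} - 858\right) 917 = \left(- \frac{301414}{351}\right) 917 = - \frac{276396638}{351}$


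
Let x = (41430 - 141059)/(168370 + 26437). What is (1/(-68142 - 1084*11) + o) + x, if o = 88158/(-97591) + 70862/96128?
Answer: -1304613564303574867/1925301605995616576 ≈ -0.67762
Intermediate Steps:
x = -99629/194807 ≈ -0.51142
o = -779479391/4690613824 (o = 88158*(-1/97591) + 70862*(1/96128) = -88158/97591 + 35431/48064 = -779479391/4690613824 ≈ -0.16618)
(1/(-68142 - 1084*11) + o) + x = (1/(-68142 - 1084*11) - 779479391/4690613824) - 99629/194807 = (1/(-68142 - 11924) - 779479391/4690613824) - 99629/194807 = (1/(-80066) - 779479391/4690613824) - 99629/194807 = (-1/80066 - 779479391/4690613824) - 99629/194807 = -31207243766815/187779343216192 - 99629/194807 = -1304613564303574867/1925301605995616576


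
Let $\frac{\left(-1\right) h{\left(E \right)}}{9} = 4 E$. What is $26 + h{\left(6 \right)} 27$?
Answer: $-5806$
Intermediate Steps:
$h{\left(E \right)} = - 36 E$ ($h{\left(E \right)} = - 9 \cdot 4 E = - 36 E$)
$26 + h{\left(6 \right)} 27 = 26 + \left(-36\right) 6 \cdot 27 = 26 - 5832 = -5806$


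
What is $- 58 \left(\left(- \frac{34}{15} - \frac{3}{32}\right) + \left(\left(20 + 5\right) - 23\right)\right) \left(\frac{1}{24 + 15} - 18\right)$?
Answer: $- \frac{3516917}{9360} \approx -375.74$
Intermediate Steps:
$- 58 \left(\left(- \frac{34}{15} - \frac{3}{32}\right) + \left(\left(20 + 5\right) - 23\right)\right) \left(\frac{1}{24 + 15} - 18\right) = - 58 \left(\left(\left(-34\right) \frac{1}{15} - \frac{3}{32}\right) + \left(25 - 23\right)\right) \left(\frac{1}{39} - 18\right) = - 58 \left(\left(- \frac{34}{15} - \frac{3}{32}\right) + 2\right) \left(\frac{1}{39} - 18\right) = - 58 \left(- \frac{1133}{480} + 2\right) \left(- \frac{701}{39}\right) = - 58 \left(\left(- \frac{173}{480}\right) \left(- \frac{701}{39}\right)\right) = \left(-58\right) \frac{121273}{18720} = - \frac{3516917}{9360}$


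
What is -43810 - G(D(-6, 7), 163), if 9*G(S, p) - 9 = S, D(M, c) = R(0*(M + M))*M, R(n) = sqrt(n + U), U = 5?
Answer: -43811 + 2*sqrt(5)/3 ≈ -43810.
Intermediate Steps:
R(n) = sqrt(5 + n) (R(n) = sqrt(n + 5) = sqrt(5 + n))
D(M, c) = M*sqrt(5) (D(M, c) = sqrt(5 + 0*(M + M))*M = sqrt(5 + 0*(2*M))*M = sqrt(5 + 0)*M = sqrt(5)*M = M*sqrt(5))
G(S, p) = 1 + S/9
-43810 - G(D(-6, 7), 163) = -43810 - (1 + (-6*sqrt(5))/9) = -43810 - (1 - 2*sqrt(5)/3) = -43810 + (-1 + 2*sqrt(5)/3) = -43811 + 2*sqrt(5)/3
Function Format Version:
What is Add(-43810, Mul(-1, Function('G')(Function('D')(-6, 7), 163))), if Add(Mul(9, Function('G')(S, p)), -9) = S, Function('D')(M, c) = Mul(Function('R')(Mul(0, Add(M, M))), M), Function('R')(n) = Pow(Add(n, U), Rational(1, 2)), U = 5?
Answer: Add(-43811, Mul(Rational(2, 3), Pow(5, Rational(1, 2)))) ≈ -43810.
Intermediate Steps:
Function('R')(n) = Pow(Add(5, n), Rational(1, 2)) (Function('R')(n) = Pow(Add(n, 5), Rational(1, 2)) = Pow(Add(5, n), Rational(1, 2)))
Function('D')(M, c) = Mul(M, Pow(5, Rational(1, 2))) (Function('D')(M, c) = Mul(Pow(Add(5, Mul(0, Add(M, M))), Rational(1, 2)), M) = Mul(Pow(Add(5, Mul(0, Mul(2, M))), Rational(1, 2)), M) = Mul(Pow(Add(5, 0), Rational(1, 2)), M) = Mul(Pow(5, Rational(1, 2)), M) = Mul(M, Pow(5, Rational(1, 2))))
Function('G')(S, p) = Add(1, Mul(Rational(1, 9), S))
Add(-43810, Mul(-1, Function('G')(Function('D')(-6, 7), 163))) = Add(-43810, Mul(-1, Add(1, Mul(Rational(1, 9), Mul(-6, Pow(5, Rational(1, 2))))))) = Add(-43810, Mul(-1, Add(1, Mul(Rational(-2, 3), Pow(5, Rational(1, 2)))))) = Add(-43810, Add(-1, Mul(Rational(2, 3), Pow(5, Rational(1, 2))))) = Add(-43811, Mul(Rational(2, 3), Pow(5, Rational(1, 2))))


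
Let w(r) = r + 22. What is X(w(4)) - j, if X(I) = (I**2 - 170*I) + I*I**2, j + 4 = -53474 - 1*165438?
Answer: 232748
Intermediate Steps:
w(r) = 22 + r
j = -218916 (j = -4 + (-53474 - 1*165438) = -4 + (-53474 - 165438) = -4 - 218912 = -218916)
X(I) = I**2 + I**3 - 170*I (X(I) = (I**2 - 170*I) + I**3 = I**2 + I**3 - 170*I)
X(w(4)) - j = (22 + 4)*(-170 + (22 + 4) + (22 + 4)**2) - 1*(-218916) = 26*(-170 + 26 + 26**2) + 218916 = 26*(-170 + 26 + 676) + 218916 = 26*532 + 218916 = 13832 + 218916 = 232748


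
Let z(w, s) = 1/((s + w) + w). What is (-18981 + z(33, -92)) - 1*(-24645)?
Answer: 147263/26 ≈ 5664.0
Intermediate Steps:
z(w, s) = 1/(s + 2*w)
(-18981 + z(33, -92)) - 1*(-24645) = (-18981 + 1/(-92 + 2*33)) - 1*(-24645) = (-18981 + 1/(-92 + 66)) + 24645 = (-18981 + 1/(-26)) + 24645 = (-18981 - 1/26) + 24645 = -493507/26 + 24645 = 147263/26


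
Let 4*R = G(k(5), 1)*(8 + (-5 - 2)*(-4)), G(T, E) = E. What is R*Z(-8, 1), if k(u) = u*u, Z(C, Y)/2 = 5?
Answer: 90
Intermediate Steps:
Z(C, Y) = 10 (Z(C, Y) = 2*5 = 10)
k(u) = u**2
R = 9 (R = (1*(8 + (-5 - 2)*(-4)))/4 = (1*(8 - 7*(-4)))/4 = (1*(8 + 28))/4 = (1*36)/4 = (1/4)*36 = 9)
R*Z(-8, 1) = 9*10 = 90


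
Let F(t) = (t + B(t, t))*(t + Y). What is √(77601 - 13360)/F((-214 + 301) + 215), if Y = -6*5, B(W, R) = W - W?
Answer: √64241/82144 ≈ 0.0030855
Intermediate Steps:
B(W, R) = 0
Y = -30
F(t) = t*(-30 + t) (F(t) = (t + 0)*(t - 30) = t*(-30 + t))
√(77601 - 13360)/F((-214 + 301) + 215) = √(77601 - 13360)/((((-214 + 301) + 215)*(-30 + ((-214 + 301) + 215)))) = √64241/(((87 + 215)*(-30 + (87 + 215)))) = √64241/((302*(-30 + 302))) = √64241/((302*272)) = √64241/82144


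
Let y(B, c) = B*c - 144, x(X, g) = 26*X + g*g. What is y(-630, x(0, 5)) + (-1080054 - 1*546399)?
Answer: -1642347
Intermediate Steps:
x(X, g) = g² + 26*X (x(X, g) = 26*X + g² = g² + 26*X)
y(B, c) = -144 + B*c
y(-630, x(0, 5)) + (-1080054 - 1*546399) = (-144 - 630*(5² + 26*0)) + (-1080054 - 1*546399) = (-144 - 630*(25 + 0)) + (-1080054 - 546399) = (-144 - 630*25) - 1626453 = (-144 - 15750) - 1626453 = -15894 - 1626453 = -1642347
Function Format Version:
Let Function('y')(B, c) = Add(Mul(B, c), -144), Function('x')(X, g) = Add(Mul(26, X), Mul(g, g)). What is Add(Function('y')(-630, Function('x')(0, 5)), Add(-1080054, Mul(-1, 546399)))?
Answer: -1642347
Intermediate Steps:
Function('x')(X, g) = Add(Pow(g, 2), Mul(26, X)) (Function('x')(X, g) = Add(Mul(26, X), Pow(g, 2)) = Add(Pow(g, 2), Mul(26, X)))
Function('y')(B, c) = Add(-144, Mul(B, c))
Add(Function('y')(-630, Function('x')(0, 5)), Add(-1080054, Mul(-1, 546399))) = Add(Add(-144, Mul(-630, Add(Pow(5, 2), Mul(26, 0)))), Add(-1080054, Mul(-1, 546399))) = Add(Add(-144, Mul(-630, Add(25, 0))), Add(-1080054, -546399)) = Add(Add(-144, Mul(-630, 25)), -1626453) = Add(Add(-144, -15750), -1626453) = Add(-15894, -1626453) = -1642347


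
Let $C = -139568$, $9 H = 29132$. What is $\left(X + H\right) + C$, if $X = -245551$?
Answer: $- \frac{3436939}{9} \approx -3.8188 \cdot 10^{5}$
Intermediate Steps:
$H = \frac{29132}{9}$ ($H = \frac{1}{9} \cdot 29132 = \frac{29132}{9} \approx 3236.9$)
$\left(X + H\right) + C = \left(-245551 + \frac{29132}{9}\right) - 139568 = - \frac{2180827}{9} - 139568 = - \frac{3436939}{9}$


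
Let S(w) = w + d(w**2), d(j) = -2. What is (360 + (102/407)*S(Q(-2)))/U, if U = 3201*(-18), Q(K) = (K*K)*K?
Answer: -250/40293 ≈ -0.0062046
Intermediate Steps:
Q(K) = K**3 (Q(K) = K**2*K = K**3)
S(w) = -2 + w (S(w) = w - 2 = -2 + w)
U = -57618
(360 + (102/407)*S(Q(-2)))/U = (360 + (102/407)*(-2 + (-2)**3))/(-57618) = (360 + (102*(1/407))*(-2 - 8))*(-1/57618) = (360 + (102/407)*(-10))*(-1/57618) = (360 - 1020/407)*(-1/57618) = (145500/407)*(-1/57618) = -250/40293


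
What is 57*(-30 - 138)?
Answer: -9576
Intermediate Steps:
57*(-30 - 138) = 57*(-168) = -9576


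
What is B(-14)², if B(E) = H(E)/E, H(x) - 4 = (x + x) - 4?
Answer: 4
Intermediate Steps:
H(x) = 2*x (H(x) = 4 + ((x + x) - 4) = 4 + (2*x - 4) = 4 + (-4 + 2*x) = 2*x)
B(E) = 2 (B(E) = (2*E)/E = 2)
B(-14)² = 2² = 4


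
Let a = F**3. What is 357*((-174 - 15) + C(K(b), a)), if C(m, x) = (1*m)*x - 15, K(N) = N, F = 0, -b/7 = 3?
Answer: -72828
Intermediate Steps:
b = -21 (b = -7*3 = -21)
a = 0 (a = 0**3 = 0)
C(m, x) = -15 + m*x (C(m, x) = m*x - 15 = -15 + m*x)
357*((-174 - 15) + C(K(b), a)) = 357*((-174 - 15) + (-15 - 21*0)) = 357*(-189 + (-15 + 0)) = 357*(-189 - 15) = 357*(-204) = -72828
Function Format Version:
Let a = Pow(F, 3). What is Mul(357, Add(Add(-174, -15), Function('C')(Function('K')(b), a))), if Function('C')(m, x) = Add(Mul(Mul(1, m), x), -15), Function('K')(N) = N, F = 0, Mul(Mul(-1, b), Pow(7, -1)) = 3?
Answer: -72828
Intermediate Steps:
b = -21 (b = Mul(-7, 3) = -21)
a = 0 (a = Pow(0, 3) = 0)
Function('C')(m, x) = Add(-15, Mul(m, x)) (Function('C')(m, x) = Add(Mul(m, x), -15) = Add(-15, Mul(m, x)))
Mul(357, Add(Add(-174, -15), Function('C')(Function('K')(b), a))) = Mul(357, Add(Add(-174, -15), Add(-15, Mul(-21, 0)))) = Mul(357, Add(-189, Add(-15, 0))) = Mul(357, Add(-189, -15)) = Mul(357, -204) = -72828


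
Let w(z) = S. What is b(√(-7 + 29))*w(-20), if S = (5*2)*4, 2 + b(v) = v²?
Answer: 800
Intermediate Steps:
b(v) = -2 + v²
S = 40 (S = 10*4 = 40)
w(z) = 40
b(√(-7 + 29))*w(-20) = (-2 + (√(-7 + 29))²)*40 = (-2 + (√22)²)*40 = (-2 + 22)*40 = 20*40 = 800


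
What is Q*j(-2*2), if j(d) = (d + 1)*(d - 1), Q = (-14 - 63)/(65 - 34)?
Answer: -1155/31 ≈ -37.258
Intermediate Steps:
Q = -77/31 ≈ -2.4839
j(d) = (1 + d)*(-1 + d)
Q*j(-2*2) = -77*(-1 + (-2*2)²)/31 = -77*(-1 + (-4)²)/31 = -77*(-1 + 16)/31 = -77/31*15 = -1155/31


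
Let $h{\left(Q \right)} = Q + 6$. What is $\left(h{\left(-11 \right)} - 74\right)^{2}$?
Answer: $6241$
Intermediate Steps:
$h{\left(Q \right)} = 6 + Q$
$\left(h{\left(-11 \right)} - 74\right)^{2} = \left(\left(6 - 11\right) - 74\right)^{2} = \left(-5 - 74\right)^{2} = \left(-79\right)^{2} = 6241$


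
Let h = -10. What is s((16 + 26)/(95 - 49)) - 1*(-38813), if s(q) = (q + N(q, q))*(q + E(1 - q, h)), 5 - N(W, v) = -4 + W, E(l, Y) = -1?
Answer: 892681/23 ≈ 38812.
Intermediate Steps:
N(W, v) = 9 - W (N(W, v) = 5 - (-4 + W) = 5 + (4 - W) = 9 - W)
s(q) = -9 + 9*q (s(q) = (q + (9 - q))*(q - 1) = 9*(-1 + q) = -9 + 9*q)
s((16 + 26)/(95 - 49)) - 1*(-38813) = (-9 + 9*((16 + 26)/(95 - 49))) - 1*(-38813) = (-9 + 9*(42/46)) + 38813 = (-9 + 9*(42*(1/46))) + 38813 = (-9 + 9*(21/23)) + 38813 = (-9 + 189/23) + 38813 = -18/23 + 38813 = 892681/23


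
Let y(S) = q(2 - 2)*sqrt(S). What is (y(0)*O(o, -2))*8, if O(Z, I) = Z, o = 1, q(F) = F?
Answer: 0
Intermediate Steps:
y(S) = 0 (y(S) = (2 - 2)*sqrt(S) = 0*sqrt(S) = 0)
(y(0)*O(o, -2))*8 = (0*1)*8 = 0*8 = 0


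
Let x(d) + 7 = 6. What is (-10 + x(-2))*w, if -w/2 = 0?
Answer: 0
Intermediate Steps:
w = 0 (w = -2*0 = 0)
x(d) = -1 (x(d) = -7 + 6 = -1)
(-10 + x(-2))*w = (-10 - 1)*0 = -11*0 = 0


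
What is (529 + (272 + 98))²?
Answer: 808201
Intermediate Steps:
(529 + (272 + 98))² = (529 + 370)² = 899² = 808201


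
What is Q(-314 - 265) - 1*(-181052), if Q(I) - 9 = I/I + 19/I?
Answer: 104834879/579 ≈ 1.8106e+5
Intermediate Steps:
Q(I) = 10 + 19/I (Q(I) = 9 + (I/I + 19/I) = 9 + (1 + 19/I) = 10 + 19/I)
Q(-314 - 265) - 1*(-181052) = (10 + 19/(-314 - 265)) - 1*(-181052) = (10 + 19/(-579)) + 181052 = (10 + 19*(-1/579)) + 181052 = (10 - 19/579) + 181052 = 5771/579 + 181052 = 104834879/579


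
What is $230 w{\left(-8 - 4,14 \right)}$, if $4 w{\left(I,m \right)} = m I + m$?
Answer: $-8855$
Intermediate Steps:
$w{\left(I,m \right)} = \frac{m}{4} + \frac{I m}{4}$ ($w{\left(I,m \right)} = \frac{m I + m}{4} = \frac{I m + m}{4} = \frac{m + I m}{4} = \frac{m}{4} + \frac{I m}{4}$)
$230 w{\left(-8 - 4,14 \right)} = 230 \cdot \frac{1}{4} \cdot 14 \left(1 - 12\right) = 230 \cdot \frac{1}{4} \cdot 14 \left(-11\right) = 230 \left(- \frac{77}{2}\right) = -8855$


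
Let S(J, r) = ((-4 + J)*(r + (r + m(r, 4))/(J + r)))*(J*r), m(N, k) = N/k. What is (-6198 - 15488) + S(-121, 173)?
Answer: 96415503937/208 ≈ 4.6354e+8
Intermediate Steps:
S(J, r) = J*r*(-4 + J)*(r + 5*r/(4*(J + r))) (S(J, r) = ((-4 + J)*(r + (r + r/4)/(J + r)))*(J*r) = ((-4 + J)*(r + (5*r/4)/(J + r)))*(J*r) = ((-4 + J)*(r + 5*r/(4*(J + r))))*(J*r) = J*r*(-4 + J)*(r + 5*r/(4*(J + r))))
(-6198 - 15488) + S(-121, 173) = (-6198 - 15488) + (¼)*(-121)*173²*(-20 - 16*173 - 11*(-121) + 4*(-121)² + 4*(-121)*173)/(-121 + 173) = -21686 + (¼)*(-121)*29929*(-20 - 2768 + 1331 + 4*14641 - 83732)/52 = -21686 + (¼)*(-121)*29929*(1/52)*(-20 - 2768 + 1331 + 58564 - 83732) = -21686 + (¼)*(-121)*29929*(1/52)*(-26625) = -21686 + 96420014625/208 = 96415503937/208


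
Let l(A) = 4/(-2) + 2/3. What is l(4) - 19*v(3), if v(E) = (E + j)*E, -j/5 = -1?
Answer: -1372/3 ≈ -457.33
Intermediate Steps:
j = 5 (j = -5*(-1) = 5)
v(E) = E*(5 + E) (v(E) = (E + 5)*E = (5 + E)*E = E*(5 + E))
l(A) = -4/3 (l(A) = 4*(-1/2) + 2*(1/3) = -2 + 2/3 = -4/3)
l(4) - 19*v(3) = -4/3 - 57*(5 + 3) = -4/3 - 57*8 = -4/3 - 19*24 = -4/3 - 456 = -1372/3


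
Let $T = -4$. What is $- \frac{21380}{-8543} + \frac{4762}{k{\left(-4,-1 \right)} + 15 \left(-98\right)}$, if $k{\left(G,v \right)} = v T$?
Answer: $- \frac{4669343}{6262019} \approx -0.74566$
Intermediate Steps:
$k{\left(G,v \right)} = - 4 v$ ($k{\left(G,v \right)} = v \left(-4\right) = - 4 v$)
$- \frac{21380}{-8543} + \frac{4762}{k{\left(-4,-1 \right)} + 15 \left(-98\right)} = - \frac{21380}{-8543} + \frac{4762}{\left(-4\right) \left(-1\right) + 15 \left(-98\right)} = \left(-21380\right) \left(- \frac{1}{8543}\right) + \frac{4762}{4 - 1470} = \frac{21380}{8543} + \frac{4762}{-1466} = \frac{21380}{8543} + 4762 \left(- \frac{1}{1466}\right) = \frac{21380}{8543} - \frac{2381}{733} = - \frac{4669343}{6262019}$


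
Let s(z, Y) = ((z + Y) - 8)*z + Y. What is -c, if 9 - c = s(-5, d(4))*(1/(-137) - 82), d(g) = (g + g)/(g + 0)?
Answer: -641628/137 ≈ -4683.4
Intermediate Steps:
d(g) = 2 (d(g) = (2*g)/g = 2)
s(z, Y) = Y + z*(-8 + Y + z) (s(z, Y) = ((Y + z) - 8)*z + Y = (-8 + Y + z)*z + Y = z*(-8 + Y + z) + Y = Y + z*(-8 + Y + z))
c = 641628/137 (c = 9 - (2 + (-5)² - 8*(-5) + 2*(-5))*(1/(-137) - 82) = 9 - (2 + 25 + 40 - 10)*(-1/137 - 82) = 9 - 57*(-11235)/137 = 9 - 1*(-640395/137) = 9 + 640395/137 = 641628/137 ≈ 4683.4)
-c = -1*641628/137 = -641628/137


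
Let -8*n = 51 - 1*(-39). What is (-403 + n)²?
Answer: 2745649/16 ≈ 1.7160e+5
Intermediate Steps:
n = -45/4 (n = -(51 - 1*(-39))/8 = -(51 + 39)/8 = -⅛*90 = -45/4 ≈ -11.250)
(-403 + n)² = (-403 - 45/4)² = (-1657/4)² = 2745649/16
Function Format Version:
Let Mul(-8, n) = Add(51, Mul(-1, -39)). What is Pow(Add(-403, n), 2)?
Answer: Rational(2745649, 16) ≈ 1.7160e+5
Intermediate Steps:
n = Rational(-45, 4) (n = Mul(Rational(-1, 8), Add(51, Mul(-1, -39))) = Mul(Rational(-1, 8), Add(51, 39)) = Mul(Rational(-1, 8), 90) = Rational(-45, 4) ≈ -11.250)
Pow(Add(-403, n), 2) = Pow(Add(-403, Rational(-45, 4)), 2) = Pow(Rational(-1657, 4), 2) = Rational(2745649, 16)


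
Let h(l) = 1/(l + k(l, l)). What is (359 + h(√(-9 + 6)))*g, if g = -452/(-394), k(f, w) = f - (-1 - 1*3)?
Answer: 568164/1379 - 113*I*√3/1379 ≈ 412.01 - 0.14193*I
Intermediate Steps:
k(f, w) = 4 + f (k(f, w) = f - (-1 - 3) = f - 1*(-4) = f + 4 = 4 + f)
g = 226/197 (g = -452*(-1/394) = 226/197 ≈ 1.1472)
h(l) = 1/(4 + 2*l) (h(l) = 1/(l + (4 + l)) = 1/(4 + 2*l))
(359 + h(√(-9 + 6)))*g = (359 + 1/(2*(2 + √(-9 + 6))))*(226/197) = (359 + 1/(2*(2 + √(-3))))*(226/197) = (359 + 1/(2*(2 + I*√3)))*(226/197) = 81134/197 + 113/(197*(2 + I*√3))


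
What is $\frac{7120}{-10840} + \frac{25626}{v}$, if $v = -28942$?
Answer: $- \frac{6048161}{3921641} \approx -1.5423$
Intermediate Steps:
$\frac{7120}{-10840} + \frac{25626}{v} = \frac{7120}{-10840} + \frac{25626}{-28942} = 7120 \left(- \frac{1}{10840}\right) + 25626 \left(- \frac{1}{28942}\right) = - \frac{178}{271} - \frac{12813}{14471} = - \frac{6048161}{3921641}$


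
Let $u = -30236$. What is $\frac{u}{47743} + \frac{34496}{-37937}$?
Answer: $- \frac{2794005660}{1811226191} \approx -1.5426$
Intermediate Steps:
$\frac{u}{47743} + \frac{34496}{-37937} = - \frac{30236}{47743} + \frac{34496}{-37937} = \left(-30236\right) \frac{1}{47743} + 34496 \left(- \frac{1}{37937}\right) = - \frac{30236}{47743} - \frac{34496}{37937} = - \frac{2794005660}{1811226191}$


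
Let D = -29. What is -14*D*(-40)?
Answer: -16240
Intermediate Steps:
-14*D*(-40) = -14*(-29)*(-40) = 406*(-40) = -16240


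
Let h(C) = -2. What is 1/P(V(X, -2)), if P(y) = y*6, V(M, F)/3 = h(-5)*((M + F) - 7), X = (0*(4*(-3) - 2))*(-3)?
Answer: 1/324 ≈ 0.0030864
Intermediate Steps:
X = 0 (X = (0*(-12 - 2))*(-3) = (0*(-14))*(-3) = 0*(-3) = 0)
V(M, F) = 42 - 6*F - 6*M (V(M, F) = 3*(-2*((M + F) - 7)) = 3*(-2*((F + M) - 7)) = 3*(-2*(-7 + F + M)) = 3*(14 - 2*F - 2*M) = 42 - 6*F - 6*M)
P(y) = 6*y
1/P(V(X, -2)) = 1/(6*(42 - 6*(-2) - 6*0)) = 1/(6*(42 + 12 + 0)) = 1/(6*54) = 1/324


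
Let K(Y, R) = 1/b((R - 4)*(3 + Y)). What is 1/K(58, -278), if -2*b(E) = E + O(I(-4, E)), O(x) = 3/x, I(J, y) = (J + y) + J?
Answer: 296046423/34420 ≈ 8601.0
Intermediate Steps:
I(J, y) = y + 2*J
b(E) = -3/(2*(-8 + E)) - E/2 (b(E) = -(E + 3/(E + 2*(-4)))/2 = -(E + 3/(E - 8))/2 = -(E + 3/(-8 + E))/2 = -3/(2*(-8 + E)) - E/2)
K(Y, R) = 2*(-8 + (-4 + R)*(3 + Y))/(-3 - (-8 + (-4 + R)*(3 + Y))*(-4 + R)*(3 + Y)) (K(Y, R) = 1/((-3 - (R - 4)*(3 + Y)*(-8 + (R - 4)*(3 + Y)))/(2*(-8 + (R - 4)*(3 + Y)))) = 1/((-3 - (-4 + R)*(3 + Y)*(-8 + (-4 + R)*(3 + Y)))/(2*(-8 + (-4 + R)*(3 + Y)))) = 1/((-3 - (-8 + (-4 + R)*(3 + Y))*(-4 + R)*(3 + Y))/(2*(-8 + (-4 + R)*(3 + Y)))) = 2*(-8 + (-4 + R)*(3 + Y))/(-3 - (-8 + (-4 + R)*(3 + Y))*(-4 + R)*(3 + Y)))
1/K(58, -278) = 1/(2*(20 - 3*(-278) + 4*58 - 1*(-278)*58)/(3 + (-20 - 4*58 + 3*(-278) - 278*58)*(-12 - 4*58 + 3*(-278) - 278*58))) = 1/(2*(20 + 834 + 232 + 16124)/(3 + (-20 - 232 - 834 - 16124)*(-12 - 232 - 834 - 16124))) = 1/(2*17210/(3 - 17210*(-17202))) = 1/(2*17210/(3 + 296046420)) = 1/(2*17210/296046423) = 1/(2*(1/296046423)*17210) = 1/(34420/296046423) = 296046423/34420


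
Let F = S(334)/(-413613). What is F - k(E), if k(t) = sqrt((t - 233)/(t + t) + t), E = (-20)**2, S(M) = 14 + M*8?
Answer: -2686/413613 - sqrt(640334)/40 ≈ -20.012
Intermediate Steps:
S(M) = 14 + 8*M
F = -2686/413613 (F = (14 + 8*334)/(-413613) = (14 + 2672)*(-1/413613) = 2686*(-1/413613) = -2686/413613 ≈ -0.0064940)
E = 400
k(t) = sqrt(t + (-233 + t)/(2*t)) (k(t) = sqrt((-233 + t)/((2*t)) + t) = sqrt((-233 + t)*(1/(2*t)) + t) = sqrt((-233 + t)/(2*t) + t) = sqrt(t + (-233 + t)/(2*t)))
F - k(E) = -2686/413613 - sqrt(2 - 466/400 + 4*400)/2 = -2686/413613 - sqrt(2 - 466*1/400 + 1600)/2 = -2686/413613 - sqrt(2 - 233/200 + 1600)/2 = -2686/413613 - sqrt(320167/200)/2 = -2686/413613 - sqrt(640334)/20/2 = -2686/413613 - sqrt(640334)/40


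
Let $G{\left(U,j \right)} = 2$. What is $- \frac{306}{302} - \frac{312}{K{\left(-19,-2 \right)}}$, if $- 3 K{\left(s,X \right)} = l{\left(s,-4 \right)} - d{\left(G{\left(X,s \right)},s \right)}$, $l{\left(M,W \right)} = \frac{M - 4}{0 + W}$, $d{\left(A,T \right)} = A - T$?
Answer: $- \frac{574677}{9211} \approx -62.39$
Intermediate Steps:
$l{\left(M,W \right)} = \frac{-4 + M}{W}$
$K{\left(s,X \right)} = \frac{1}{3} - \frac{s}{4}$ ($K{\left(s,X \right)} = - \frac{\frac{-4 + s}{-4} - \left(2 - s\right)}{3} = - \frac{- \frac{-4 + s}{4} + \left(-2 + s\right)}{3} = - \frac{\left(1 - \frac{s}{4}\right) + \left(-2 + s\right)}{3} = - \frac{-1 + \frac{3 s}{4}}{3} = \frac{1}{3} - \frac{s}{4}$)
$- \frac{306}{302} - \frac{312}{K{\left(-19,-2 \right)}} = - \frac{306}{302} - \frac{312}{\frac{1}{3} - - \frac{19}{4}} = \left(-306\right) \frac{1}{302} - \frac{312}{\frac{1}{3} + \frac{19}{4}} = - \frac{153}{151} - \frac{312}{\frac{61}{12}} = - \frac{153}{151} - \frac{3744}{61} = - \frac{574677}{9211}$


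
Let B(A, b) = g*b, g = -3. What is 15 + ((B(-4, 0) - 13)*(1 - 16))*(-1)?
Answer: -180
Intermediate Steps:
B(A, b) = -3*b
15 + ((B(-4, 0) - 13)*(1 - 16))*(-1) = 15 + ((-3*0 - 13)*(1 - 16))*(-1) = 15 + ((0 - 13)*(-15))*(-1) = 15 - 13*(-15)*(-1) = 15 + 195*(-1) = 15 - 195 = -180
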